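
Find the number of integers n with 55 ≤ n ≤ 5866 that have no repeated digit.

3136

The integers in [55, 5866] that have no repeated digit: 56, 57, 58, 59, 60, 61, …, 5863, 5864.
3136 qualify.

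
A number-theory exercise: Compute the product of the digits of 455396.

16200

4×5×5×3×9×6 = 16200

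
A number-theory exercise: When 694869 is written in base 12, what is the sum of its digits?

694869 in base 12 is 296159.
Digit sum: 2+9+6+1+5+9 = 32.

32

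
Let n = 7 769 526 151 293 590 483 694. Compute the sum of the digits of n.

111

7+7+6+9+5+2+6+1+5+1+2+9+3+5+9+0+4+8+3+6+9+4 = 111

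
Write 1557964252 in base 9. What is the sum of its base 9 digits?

28

1557964252 in base 9 is 4016523151.
Digit sum: 4+0+1+6+5+2+3+1+5+1 = 28.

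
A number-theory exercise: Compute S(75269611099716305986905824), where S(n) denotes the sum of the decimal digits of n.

128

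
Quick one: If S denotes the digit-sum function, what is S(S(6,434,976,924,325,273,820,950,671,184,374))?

6

First digit sum: 141.
1+4+1 = 6.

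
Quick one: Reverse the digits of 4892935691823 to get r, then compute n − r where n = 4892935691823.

Reverse of 4892935691823 is 3281965392984.
4892935691823 − 3281965392984 = 1610970298839

1610970298839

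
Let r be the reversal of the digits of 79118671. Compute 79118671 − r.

Reverse of 79118671 is 17681197.
79118671 − 17681197 = 61437474

61437474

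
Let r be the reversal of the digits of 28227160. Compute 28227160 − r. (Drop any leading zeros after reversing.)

22054878

Reverse of 28227160 is 6172282.
28227160 − 6172282 = 22054878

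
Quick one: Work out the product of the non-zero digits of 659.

6×5×9 = 270

270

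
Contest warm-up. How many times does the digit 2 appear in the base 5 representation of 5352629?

5352629 in base 5 is 2332241004.
The digit 2 appears 3 times.

3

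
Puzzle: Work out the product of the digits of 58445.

3200

5×8×4×4×5 = 3200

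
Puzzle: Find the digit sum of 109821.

1+0+9+8+2+1 = 21

21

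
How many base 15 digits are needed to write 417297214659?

417297214659 in base 15 is ACC522E259, which has 10 digits.

10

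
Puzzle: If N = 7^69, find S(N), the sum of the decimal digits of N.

244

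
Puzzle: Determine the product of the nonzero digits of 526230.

5×2×6×2×3 = 360

360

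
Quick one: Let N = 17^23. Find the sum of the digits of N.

143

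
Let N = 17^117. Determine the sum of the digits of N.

17^117 = 917326207544770037087022879737265899616717956020646972867917933945514265458822199400068265195721466033755428917968662800632078450845053225380177
Sum of its 144 digits: 665.

665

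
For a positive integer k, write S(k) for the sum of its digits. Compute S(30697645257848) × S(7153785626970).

S(30697645257848) = 3+0+6+9+7+6+4+5+2+5+7+8+4+8 = 74.
S(7153785626970) = 7+1+5+3+7+8+5+6+2+6+9+7+0 = 66.
74 · 66 = 4884.

4884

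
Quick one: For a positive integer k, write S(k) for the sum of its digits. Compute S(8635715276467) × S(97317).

1809

S(8635715276467) = 8+6+3+5+7+1+5+2+7+6+4+6+7 = 67.
S(97317) = 9+7+3+1+7 = 27.
67 · 27 = 1809.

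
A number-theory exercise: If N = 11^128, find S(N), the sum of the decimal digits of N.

11^128 = 19873012250342044933876323243536725795573361572335445760471484541737760392533800435569122898705703960201510224425798062253366862190081
Sum of its 134 digits: 553.

553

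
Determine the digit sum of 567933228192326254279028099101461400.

142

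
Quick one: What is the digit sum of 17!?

63

17! = 355687428096000
Sum of its 15 digits: 63.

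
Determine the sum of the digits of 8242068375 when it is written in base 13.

51

8242068375 in base 13 is A14739548.
Digit sum: 10+1+4+7+3+9+5+4+8 = 51.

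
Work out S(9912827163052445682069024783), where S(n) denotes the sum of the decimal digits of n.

9+9+1+2+8+2+7+1+6+3+0+5+2+4+4+5+6+8+2+0+6+9+0+2+4+7+8+3 = 123

123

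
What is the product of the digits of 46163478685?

4×6×1×6×3×4×7×8×6×8×5 = 23224320

23224320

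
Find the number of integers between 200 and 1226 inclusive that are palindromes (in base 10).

The integers in [200, 1226] that are palindromes (in base 10): 202, 212, 222, 232, 242, 252, …, 1111, 1221.
83 qualify.

83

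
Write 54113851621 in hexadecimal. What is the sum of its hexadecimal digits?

54113851621 in base 16 is C996FD8E5.
Digit sum: 12+9+9+6+15+13+8+14+5 = 91.

91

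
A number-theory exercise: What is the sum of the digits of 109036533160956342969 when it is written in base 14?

109036533160956342969 in base 14 is 380C6D5914D3AA4D4D.
Digit sum: 3+8+0+12+6+13+5+9+1+4+13+3+10+10+4+13+4+13 = 131.

131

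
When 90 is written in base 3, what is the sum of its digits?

90 in base 3 is 10100.
Digit sum: 1+0+1+0+0 = 2.

2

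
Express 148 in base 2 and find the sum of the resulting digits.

148 in base 2 is 10010100.
Digit sum: 1+0+0+1+0+1+0+0 = 3.

3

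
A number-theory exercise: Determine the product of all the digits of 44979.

4×4×9×7×9 = 9072

9072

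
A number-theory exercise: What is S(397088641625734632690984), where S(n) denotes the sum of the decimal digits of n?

3+9+7+0+8+8+6+4+1+6+2+5+7+3+4+6+3+2+6+9+0+9+8+4 = 120

120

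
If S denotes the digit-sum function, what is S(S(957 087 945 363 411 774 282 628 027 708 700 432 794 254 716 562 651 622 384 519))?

First digit sum: 268.
2+6+8 = 16.

16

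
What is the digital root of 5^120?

The digital root of n equals n mod 9 (or 9 when 9 | n), so we need 5^120 mod 9.
5^120 ≡ 1 (mod 9), so the digital root is 1.

1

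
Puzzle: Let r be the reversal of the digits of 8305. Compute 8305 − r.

Reverse of 8305 is 5038.
8305 − 5038 = 3267

3267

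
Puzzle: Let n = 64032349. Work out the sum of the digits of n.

6+4+0+3+2+3+4+9 = 31

31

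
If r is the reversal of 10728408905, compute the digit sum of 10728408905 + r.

Reversal of 10728408905 is 50980482701; 10728408905 + 50980482701 = 61708891606.
Digit sum of 61708891606: 6+1+7+0+8+8+9+1+6+0+6 = 52.

52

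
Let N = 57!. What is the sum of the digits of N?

57! = 40526919504877216755680601905432322134980384796226602145184481280000000000000
Sum of its 77 digits: 270.

270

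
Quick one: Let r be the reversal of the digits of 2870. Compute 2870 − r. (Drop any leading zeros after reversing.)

Reverse of 2870 is 782.
2870 − 782 = 2088

2088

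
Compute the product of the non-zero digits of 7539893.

204120

7×5×3×9×8×9×3 = 204120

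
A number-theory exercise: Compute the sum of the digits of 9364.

9+3+6+4 = 22

22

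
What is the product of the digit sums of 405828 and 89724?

810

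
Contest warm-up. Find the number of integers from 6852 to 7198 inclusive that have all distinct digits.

187

The integers in [6852, 7198] that have all distinct digits: 6852, 6853, 6854, 6857, 6859, 6870, …, 7196, 7198.
187 qualify.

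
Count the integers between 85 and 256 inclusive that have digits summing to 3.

The integers in [85, 256] that have digits summing to 3: 102, 111, 120, 201, 210.
5 qualify.

5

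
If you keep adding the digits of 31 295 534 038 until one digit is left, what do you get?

3+1+2+9+5+5+3+4+0+3+8 = 43
4+3 = 7

7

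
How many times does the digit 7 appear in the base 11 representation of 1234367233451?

1

1234367233451 in base 11 is 43654613A270.
The digit 7 appears 1 time.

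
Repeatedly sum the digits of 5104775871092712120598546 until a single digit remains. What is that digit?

7

5+1+0+4+7+7+5+8+7+1+0+9+2+7+1+2+1+2+0+5+9+8+5+4+6 = 106
1+0+6 = 7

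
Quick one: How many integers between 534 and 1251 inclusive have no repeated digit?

411

The integers in [534, 1251] that have no repeated digit: 534, 536, 537, 538, 539, 540, …, 1249, 1250.
411 qualify.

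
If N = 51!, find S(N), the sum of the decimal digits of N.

198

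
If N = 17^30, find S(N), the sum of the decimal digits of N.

172

17^30 = 8193465725814765556554001028792218849
Sum of its 37 digits: 172.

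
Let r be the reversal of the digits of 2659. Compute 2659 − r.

-6903

Reverse of 2659 is 9562.
2659 − 9562 = -6903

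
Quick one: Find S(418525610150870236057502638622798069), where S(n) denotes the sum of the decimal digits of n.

149

4+1+8+5+2+5+6+1+0+1+5+0+8+7+0+2+3+6+0+5+7+5+0+2+6+3+8+6+2+2+7+9+8+0+6+9 = 149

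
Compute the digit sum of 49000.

4+9+0+0+0 = 13

13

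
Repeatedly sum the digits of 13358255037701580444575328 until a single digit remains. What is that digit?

1+3+3+5+8+2+5+5+0+3+7+7+0+1+5+8+0+4+4+4+5+7+5+3+2+8 = 105
1+0+5 = 6

6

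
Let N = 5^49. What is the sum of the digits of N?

158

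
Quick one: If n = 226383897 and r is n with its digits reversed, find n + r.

1024767519

Reverse of 226383897 is 798383622.
226383897 + 798383622 = 1024767519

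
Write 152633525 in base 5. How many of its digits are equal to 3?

6

152633525 in base 5 is 303033233100.
The digit 3 appears 6 times.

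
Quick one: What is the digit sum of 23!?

23! = 25852016738884976640000
Sum of its 23 digits: 99.

99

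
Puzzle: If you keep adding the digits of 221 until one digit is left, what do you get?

5

2+2+1 = 5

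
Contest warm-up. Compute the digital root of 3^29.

The digital root of n equals n mod 9 (or 9 when 9 | n), so we need 3^29 mod 9.
3^29 ≡ 0 (mod 9), so the digital root is 9.

9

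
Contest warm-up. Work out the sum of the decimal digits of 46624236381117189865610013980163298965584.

185

4+6+6+2+4+2+3+6+3+8+1+1+1+7+1+8+9+8+6+5+6+1+0+0+1+3+9+8+0+1+6+3+2+9+8+9+6+5+5+8+4 = 185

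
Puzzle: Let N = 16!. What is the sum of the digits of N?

63

16! = 20922789888000
Sum of its 14 digits: 63.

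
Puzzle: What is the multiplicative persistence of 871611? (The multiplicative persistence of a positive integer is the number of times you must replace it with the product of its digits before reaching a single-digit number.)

871611 → 336 → 54 → 20 → 0 (4 steps)

4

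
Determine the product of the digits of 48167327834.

4×8×1×6×7×3×2×7×8×3×4 = 5419008

5419008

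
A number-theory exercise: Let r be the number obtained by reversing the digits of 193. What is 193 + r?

584

Reverse of 193 is 391.
193 + 391 = 584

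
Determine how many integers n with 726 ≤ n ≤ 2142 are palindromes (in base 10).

The integers in [726, 2142] that are palindromes (in base 10): 727, 737, 747, 757, 767, 777, …, 2002, 2112.
40 qualify.

40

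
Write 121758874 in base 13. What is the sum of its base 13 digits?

121758874 in base 13 is 1C2C1693.
Digit sum: 1+12+2+12+1+6+9+3 = 46.

46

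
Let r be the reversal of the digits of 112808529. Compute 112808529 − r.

-812999682

Reverse of 112808529 is 925808211.
112808529 − 925808211 = -812999682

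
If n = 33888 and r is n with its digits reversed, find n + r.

122721

Reverse of 33888 is 88833.
33888 + 88833 = 122721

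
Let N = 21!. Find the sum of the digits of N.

21! = 51090942171709440000
Sum of its 20 digits: 63.

63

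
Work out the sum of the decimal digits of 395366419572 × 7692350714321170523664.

144

395366419572 × 7692350714321170523664 = 3041297160013277814421099978751808
Sum of its 34 digits: 144.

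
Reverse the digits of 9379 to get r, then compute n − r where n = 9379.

Reverse of 9379 is 9739.
9379 − 9739 = -360

-360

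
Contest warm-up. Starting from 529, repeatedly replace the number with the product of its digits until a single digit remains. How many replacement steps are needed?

529 → 90 → 0 (2 steps)

2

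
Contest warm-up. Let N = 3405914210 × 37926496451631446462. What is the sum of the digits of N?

94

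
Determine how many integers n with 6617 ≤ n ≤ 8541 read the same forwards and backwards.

19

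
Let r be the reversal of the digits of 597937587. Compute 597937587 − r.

-187802208

Reverse of 597937587 is 785739795.
597937587 − 785739795 = -187802208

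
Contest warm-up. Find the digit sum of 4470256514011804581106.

4+4+7+0+2+5+6+5+1+4+0+1+1+8+0+4+5+8+1+1+0+6 = 73

73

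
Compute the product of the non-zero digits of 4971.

252

4×9×7×1 = 252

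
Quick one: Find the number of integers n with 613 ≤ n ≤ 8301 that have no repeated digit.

3975

The integers in [613, 8301] that have no repeated digit: 613, 614, 615, 617, 618, 619, …, 8297, 8301.
3975 qualify.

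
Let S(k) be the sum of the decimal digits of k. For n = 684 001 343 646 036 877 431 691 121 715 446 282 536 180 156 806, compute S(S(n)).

First digit sum: 192.
1+9+2 = 12.

12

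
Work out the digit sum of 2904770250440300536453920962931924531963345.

2+9+0+4+7+7+0+2+5+0+4+4+0+3+0+0+5+3+6+4+5+3+9+2+0+9+6+2+9+3+1+9+2+4+5+3+1+9+6+3+3+4+5 = 168

168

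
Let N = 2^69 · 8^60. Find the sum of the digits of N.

2^69 · 8^60 = 904625697166532776746648320380374280103671755200316906558262375061821325312
Sum of its 75 digits: 305.

305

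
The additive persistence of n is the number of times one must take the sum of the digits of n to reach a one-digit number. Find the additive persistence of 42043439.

42043439 → 29 → 11 → 2 (3 steps)

3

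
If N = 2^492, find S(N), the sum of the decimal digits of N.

2^492 = 12786682062094304179739022253232809188346257992355721833919106906625522642205759980012773798148063113870651109873281527379754908382364816614564560896
Sum of its 149 digits: 667.

667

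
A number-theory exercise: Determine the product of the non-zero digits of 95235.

1350

9×5×2×3×5 = 1350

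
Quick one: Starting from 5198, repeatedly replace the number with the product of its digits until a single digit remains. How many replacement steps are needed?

5198 → 360 → 0 (2 steps)

2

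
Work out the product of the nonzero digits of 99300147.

9×9×3×1×4×7 = 6804

6804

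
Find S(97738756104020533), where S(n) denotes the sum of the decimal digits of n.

70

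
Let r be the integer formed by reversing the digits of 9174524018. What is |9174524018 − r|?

1070269299

Reverse of 9174524018 is 8104254719.
|9174524018 − 8104254719| = 1070269299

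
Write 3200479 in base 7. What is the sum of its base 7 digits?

3200479 in base 7 is 36126562.
Digit sum: 3+6+1+2+6+5+6+2 = 31.

31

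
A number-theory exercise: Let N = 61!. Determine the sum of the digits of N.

61! = 507580213877224798800856812176625227226004528988036003099405939480985600000000000000
Sum of its 84 digits: 315.

315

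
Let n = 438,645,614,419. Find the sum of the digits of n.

55

4+3+8+6+4+5+6+1+4+4+1+9 = 55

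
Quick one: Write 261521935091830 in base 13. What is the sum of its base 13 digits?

94

261521935091830 in base 13 is B2C05497CA93A.
Digit sum: 11+2+12+0+5+4+9+7+12+10+9+3+10 = 94.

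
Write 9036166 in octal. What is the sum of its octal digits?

9036166 in base 8 is 42360606.
Digit sum: 4+2+3+6+0+6+0+6 = 27.

27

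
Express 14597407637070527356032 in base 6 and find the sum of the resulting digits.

14597407637070527356032 in base 6 is 22132401320404514335323502120.
Digit sum: 2+2+1+3+2+4+0+1+3+2+0+4+0+4+5+1+4+3+3+5+3+2+3+5+0+2+1+2+0 = 67.

67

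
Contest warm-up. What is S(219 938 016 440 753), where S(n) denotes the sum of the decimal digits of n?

62

2+1+9+9+3+8+0+1+6+4+4+0+7+5+3 = 62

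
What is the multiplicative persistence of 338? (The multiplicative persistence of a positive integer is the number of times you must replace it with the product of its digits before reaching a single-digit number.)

338 → 72 → 14 → 4 (3 steps)

3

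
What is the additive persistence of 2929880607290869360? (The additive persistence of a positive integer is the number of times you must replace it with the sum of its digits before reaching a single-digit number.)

2929880607290869360 → 94 → 13 → 4 (3 steps)

3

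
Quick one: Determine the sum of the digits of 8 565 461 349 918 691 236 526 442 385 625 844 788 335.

8+5+6+5+4+6+1+3+4+9+9+1+8+6+9+1+2+3+6+5+2+6+4+4+2+3+8+5+6+2+5+8+4+4+7+8+8+3+3+5 = 198

198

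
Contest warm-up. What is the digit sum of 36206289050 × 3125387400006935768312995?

36206289050 × 3125387400006935768312995 = 113158679597879088432324127841204750
Sum of its 36 digits: 161.

161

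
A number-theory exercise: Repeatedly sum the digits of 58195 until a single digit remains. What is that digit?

5+8+1+9+5 = 28
2+8 = 10
1+0 = 1

1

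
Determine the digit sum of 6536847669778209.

6+5+3+6+8+4+7+6+6+9+7+7+8+2+0+9 = 93

93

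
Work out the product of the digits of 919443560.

0

9×1×9×4×4×3×5×6×0 = 0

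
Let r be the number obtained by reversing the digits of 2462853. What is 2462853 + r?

6045495

Reverse of 2462853 is 3582642.
2462853 + 3582642 = 6045495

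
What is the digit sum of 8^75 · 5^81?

8^75 · 5^81 = 22300745198530623141535718272648361505980416000000000000000000000000000000000000000000000000000000000000000000000000000000000
Sum of its 125 digits: 172.

172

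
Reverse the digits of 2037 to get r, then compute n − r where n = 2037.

Reverse of 2037 is 7302.
2037 − 7302 = -5265

-5265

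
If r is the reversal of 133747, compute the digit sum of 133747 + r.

Reversal of 133747 is 747331; 133747 + 747331 = 881078.
Digit sum of 881078: 8+8+1+0+7+8 = 32.

32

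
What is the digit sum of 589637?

38

5+8+9+6+3+7 = 38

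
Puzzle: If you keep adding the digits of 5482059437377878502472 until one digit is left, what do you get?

5+4+8+2+0+5+9+4+3+7+3+7+7+8+7+8+5+0+2+4+7+2 = 107
1+0+7 = 8
(Equivalently, 5482059437377878502472 mod 9 = 8.)

8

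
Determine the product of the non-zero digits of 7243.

7×2×4×3 = 168

168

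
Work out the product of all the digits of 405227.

0

4×0×5×2×2×7 = 0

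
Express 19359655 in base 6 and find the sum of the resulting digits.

19359655 in base 6 is 1530540011.
Digit sum: 1+5+3+0+5+4+0+0+1+1 = 20.

20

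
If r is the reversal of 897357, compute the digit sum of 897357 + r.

24

Reversal of 897357 is 753798; 897357 + 753798 = 1651155.
Digit sum of 1651155: 1+6+5+1+1+5+5 = 24.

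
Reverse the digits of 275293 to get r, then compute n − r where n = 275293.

-117279

Reverse of 275293 is 392572.
275293 − 392572 = -117279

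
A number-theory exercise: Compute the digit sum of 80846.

26

8+0+8+4+6 = 26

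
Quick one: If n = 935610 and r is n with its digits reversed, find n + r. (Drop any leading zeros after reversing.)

Reverse of 935610 is 16539.
935610 + 16539 = 952149

952149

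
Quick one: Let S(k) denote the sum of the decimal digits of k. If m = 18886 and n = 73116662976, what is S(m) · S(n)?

1674

S(18886) = 1+8+8+8+6 = 31.
S(73116662976) = 7+3+1+1+6+6+6+2+9+7+6 = 54.
31 · 54 = 1674.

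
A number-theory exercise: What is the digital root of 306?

9

3+0+6 = 9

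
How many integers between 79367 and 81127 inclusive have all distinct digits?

The integers in [79367, 81127] that have all distinct digits: 79368, 79380, 79381, 79382, 79384, 79385, …, 81096, 81097.
553 qualify.

553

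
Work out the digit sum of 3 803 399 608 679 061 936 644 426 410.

3+8+0+3+3+9+9+6+0+8+6+7+9+0+6+1+9+3+6+6+4+4+4+2+6+4+1+0 = 127

127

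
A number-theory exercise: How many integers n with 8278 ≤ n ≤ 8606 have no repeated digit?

181

The integers in [8278, 8606] that have no repeated digit: 8279, 8290, 8291, 8293, 8294, 8295, …, 8604, 8605.
181 qualify.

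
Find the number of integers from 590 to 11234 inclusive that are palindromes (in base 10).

144

The integers in [590, 11234] that are palindromes (in base 10): 595, 606, 616, 626, 636, 646, …, 11111, 11211.
144 qualify.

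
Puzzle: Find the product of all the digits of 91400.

0

9×1×4×0×0 = 0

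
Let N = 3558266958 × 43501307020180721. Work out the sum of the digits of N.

3558266958 × 43501307020180721 = 154789263399722498722916718
Sum of its 27 digits: 141.

141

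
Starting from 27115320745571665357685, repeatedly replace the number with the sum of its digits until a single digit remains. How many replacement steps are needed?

2

27115320745571665357685 → 101 → 2 (2 steps)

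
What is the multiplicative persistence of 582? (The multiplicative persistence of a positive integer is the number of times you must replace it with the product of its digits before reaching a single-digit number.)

582 → 80 → 0 (2 steps)

2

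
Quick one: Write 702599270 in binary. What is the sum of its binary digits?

702599270 in base 2 is 101001111000001101000001100110.
Digit sum: 1+0+1+0+0+1+1+1+1+0+0+0+0+0+1+1+0+1+0+0+0+0+0+1+1+0+0+1+1+0 = 13.

13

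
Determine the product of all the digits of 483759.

30240

4×8×3×7×5×9 = 30240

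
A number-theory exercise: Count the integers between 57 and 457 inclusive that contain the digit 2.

157

The integers in [57, 457] that contain the digit 2: 62, 72, 82, 92, 102, 112, …, 442, 452.
157 qualify.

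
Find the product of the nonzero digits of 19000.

9

1×9 = 9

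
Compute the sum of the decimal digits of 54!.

261

54! = 230843697339241380472092742683027581083278564571807941132288000000000000
Sum of its 72 digits: 261.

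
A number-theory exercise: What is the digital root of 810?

8+1+0 = 9

9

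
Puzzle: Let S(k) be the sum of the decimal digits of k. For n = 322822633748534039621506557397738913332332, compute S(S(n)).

15

First digit sum: 177.
1+7+7 = 15.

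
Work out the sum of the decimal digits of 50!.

216

50! = 30414093201713378043612608166064768844377641568960512000000000000
Sum of its 65 digits: 216.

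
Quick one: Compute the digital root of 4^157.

4

The digital root of n equals n mod 9 (or 9 when 9 | n), so we need 4^157 mod 9.
4^157 ≡ 4 (mod 9), so the digital root is 4.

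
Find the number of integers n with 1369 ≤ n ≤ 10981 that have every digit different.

The integers in [1369, 10981] that have every digit different: 1369, 1370, 1372, 1374, 1375, 1376, …, 10976, 10978.
4720 qualify.

4720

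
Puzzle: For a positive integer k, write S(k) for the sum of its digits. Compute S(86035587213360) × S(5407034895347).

3363

S(86035587213360) = 8+6+0+3+5+5+8+7+2+1+3+3+6+0 = 57.
S(5407034895347) = 5+4+0+7+0+3+4+8+9+5+3+4+7 = 59.
57 · 59 = 3363.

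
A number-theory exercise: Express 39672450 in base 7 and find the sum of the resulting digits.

30

39672450 in base 7 is 661132056.
Digit sum: 6+6+1+1+3+2+0+5+6 = 30.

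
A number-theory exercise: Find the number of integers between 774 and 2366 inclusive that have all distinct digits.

808

The integers in [774, 2366] that have all distinct digits: 780, 781, 782, 783, 784, 785, …, 2364, 2365.
808 qualify.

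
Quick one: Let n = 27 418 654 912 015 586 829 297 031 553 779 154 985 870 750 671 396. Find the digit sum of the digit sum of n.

8

First digit sum: 242.
2+4+2 = 8.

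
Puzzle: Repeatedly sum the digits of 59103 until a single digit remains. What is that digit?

9

5+9+1+0+3 = 18
1+8 = 9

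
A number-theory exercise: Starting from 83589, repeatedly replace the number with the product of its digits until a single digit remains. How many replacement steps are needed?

2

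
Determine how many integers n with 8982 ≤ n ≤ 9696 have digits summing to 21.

58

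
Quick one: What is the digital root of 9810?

9

9+8+1+0 = 18
1+8 = 9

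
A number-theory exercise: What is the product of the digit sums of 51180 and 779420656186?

915

S(51180) = 5+1+1+8+0 = 15.
S(779420656186) = 7+7+9+4+2+0+6+5+6+1+8+6 = 61.
15 · 61 = 915.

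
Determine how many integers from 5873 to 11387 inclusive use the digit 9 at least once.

The integers in [5873, 11387] that use the digit 9 at least once: 5879, 5889, 5890, 5891, 5892, 5893, …, 11369, 11379.
2261 qualify.

2261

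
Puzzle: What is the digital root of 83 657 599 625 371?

4

8+3+6+5+7+5+9+9+6+2+5+3+7+1 = 76
7+6 = 13
1+3 = 4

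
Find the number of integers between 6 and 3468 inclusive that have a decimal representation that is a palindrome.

128

The integers in [6, 3468] that have a decimal representation that is a palindrome: 6, 7, 8, 9, 11, 22, …, 3333, 3443.
128 qualify.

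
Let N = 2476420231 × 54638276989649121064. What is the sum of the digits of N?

139

2476420231 × 54638276989649121064 = 135307334524148860994257845784
Sum of its 30 digits: 139.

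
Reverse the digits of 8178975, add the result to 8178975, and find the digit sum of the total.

Reversal of 8178975 is 5798718; 8178975 + 5798718 = 13977693.
Digit sum of 13977693: 1+3+9+7+7+6+9+3 = 45.

45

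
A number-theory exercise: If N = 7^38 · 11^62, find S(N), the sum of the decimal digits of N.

7^38 · 11^62 = 4787094495173929559542847382452057754203895601128416057974345984419938621760500262188863821472729
Sum of its 97 digits: 457.

457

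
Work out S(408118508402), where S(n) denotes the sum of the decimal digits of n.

41

4+0+8+1+1+8+5+0+8+4+0+2 = 41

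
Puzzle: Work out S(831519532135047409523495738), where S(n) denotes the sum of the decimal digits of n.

116

8+3+1+5+1+9+5+3+2+1+3+5+0+4+7+4+0+9+5+2+3+4+9+5+7+3+8 = 116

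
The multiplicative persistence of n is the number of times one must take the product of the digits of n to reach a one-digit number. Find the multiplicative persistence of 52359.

2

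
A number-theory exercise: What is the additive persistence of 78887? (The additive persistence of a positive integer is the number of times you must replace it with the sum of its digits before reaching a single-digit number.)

78887 → 38 → 11 → 2 (3 steps)

3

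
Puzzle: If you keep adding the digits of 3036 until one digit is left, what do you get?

3+0+3+6 = 12
1+2 = 3

3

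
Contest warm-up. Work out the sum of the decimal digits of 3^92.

171

3^92 = 78551672112789411833022577315290546060373041
Sum of its 44 digits: 171.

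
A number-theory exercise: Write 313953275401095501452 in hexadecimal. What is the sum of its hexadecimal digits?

313953275401095501452 in base 16 is 1104FA1894E0AE568C.
Digit sum: 1+1+0+4+15+10+1+8+9+4+14+0+10+14+5+6+8+12 = 122.

122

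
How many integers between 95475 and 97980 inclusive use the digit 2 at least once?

The integers in [95475, 97980] that use the digit 2 at least once: 95482, 95492, 95502, 95512, 95520, 95521, …, 97962, 97972.
637 qualify.

637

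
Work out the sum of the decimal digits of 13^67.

13^67 = 430729487718382078107459493650574535887414006169042385334331347561420967317
Sum of its 75 digits: 328.

328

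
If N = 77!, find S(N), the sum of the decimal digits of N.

432

77! = 145183092028285869634070784086308284983740379224208358846781574688061991349156420080065207861248000000000000000000
Sum of its 114 digits: 432.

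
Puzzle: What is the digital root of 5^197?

2

The digital root of n equals n mod 9 (or 9 when 9 | n), so we need 5^197 mod 9.
5^197 ≡ 2 (mod 9), so the digital root is 2.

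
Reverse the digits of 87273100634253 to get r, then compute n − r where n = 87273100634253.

52029500496975

Reverse of 87273100634253 is 35243600137278.
87273100634253 − 35243600137278 = 52029500496975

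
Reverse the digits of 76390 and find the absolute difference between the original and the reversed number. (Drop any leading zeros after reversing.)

67023

Reverse of 76390 is 9367.
|76390 − 9367| = 67023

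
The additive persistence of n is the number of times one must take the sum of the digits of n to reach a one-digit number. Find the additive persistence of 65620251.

2

65620251 → 27 → 9 (2 steps)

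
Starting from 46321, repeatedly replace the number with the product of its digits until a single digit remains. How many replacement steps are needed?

46321 → 144 → 16 → 6 (3 steps)

3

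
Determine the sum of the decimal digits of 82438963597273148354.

101

8+2+4+3+8+9+6+3+5+9+7+2+7+3+1+4+8+3+5+4 = 101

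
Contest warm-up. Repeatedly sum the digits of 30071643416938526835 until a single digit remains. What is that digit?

3+0+0+7+1+6+4+3+4+1+6+9+3+8+5+2+6+8+3+5 = 84
8+4 = 12
1+2 = 3
(Equivalently, 30071643416938526835 mod 9 = 3.)

3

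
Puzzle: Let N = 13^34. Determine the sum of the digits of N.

193

13^34 = 74829695578286078013428929473144712489
Sum of its 38 digits: 193.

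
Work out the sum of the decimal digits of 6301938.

30

6+3+0+1+9+3+8 = 30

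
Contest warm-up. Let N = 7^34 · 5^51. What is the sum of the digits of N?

7^34 · 5^51 = 24032756246384728479696795510722751032517408020794391632080078125
Sum of its 65 digits: 272.

272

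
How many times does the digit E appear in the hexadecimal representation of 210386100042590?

1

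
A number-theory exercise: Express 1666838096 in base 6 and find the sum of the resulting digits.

26

1666838096 in base 6 is 433222043012.
Digit sum: 4+3+3+2+2+2+0+4+3+0+1+2 = 26.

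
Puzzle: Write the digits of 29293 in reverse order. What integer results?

39292

Reversing 29293 gives 39292.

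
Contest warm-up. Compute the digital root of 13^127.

The digital root of n equals n mod 9 (or 9 when 9 | n), so we need 13^127 mod 9.
13^127 ≡ 4 (mod 9), so the digital root is 4.

4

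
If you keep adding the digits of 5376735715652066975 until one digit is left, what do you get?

5+3+7+6+7+3+5+7+1+5+6+5+2+0+6+6+9+7+5 = 95
9+5 = 14
1+4 = 5

5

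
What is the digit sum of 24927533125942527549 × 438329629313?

144

24927533125942527549 × 438329629313 = 10926476354781916244295460443837
Sum of its 32 digits: 144.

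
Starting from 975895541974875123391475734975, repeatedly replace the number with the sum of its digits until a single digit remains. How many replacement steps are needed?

975895541974875123391475734975 → 163 → 10 → 1 (3 steps)

3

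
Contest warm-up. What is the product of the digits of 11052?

0

1×1×0×5×2 = 0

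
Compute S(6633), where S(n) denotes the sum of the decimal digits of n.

18

6+6+3+3 = 18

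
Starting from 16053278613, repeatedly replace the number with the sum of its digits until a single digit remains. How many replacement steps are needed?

2

16053278613 → 42 → 6 (2 steps)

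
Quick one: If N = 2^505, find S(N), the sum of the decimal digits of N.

2^505 = 104748499452676539840422070298483172870932545473378073263465323779076281484949585756264642954428933028828373892081922272294952209468332577706512882860032
Sum of its 153 digits: 713.

713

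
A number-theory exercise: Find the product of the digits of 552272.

1400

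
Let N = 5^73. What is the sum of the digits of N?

221

5^73 = 1058791184067875423835403125849552452564239501953125
Sum of its 52 digits: 221.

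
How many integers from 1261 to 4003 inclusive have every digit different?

1427

The integers in [1261, 4003] that have every digit different: 1263, 1264, 1265, 1267, 1268, 1269, …, 3986, 3987.
1427 qualify.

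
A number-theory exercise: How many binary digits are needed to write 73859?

17

73859 in base 2 is 10010000010000011, which has 17 digits.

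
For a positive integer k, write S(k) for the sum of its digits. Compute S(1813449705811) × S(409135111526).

S(1813449705811) = 1+8+1+3+4+4+9+7+0+5+8+1+1 = 52.
S(409135111526) = 4+0+9+1+3+5+1+1+1+5+2+6 = 38.
52 · 38 = 1976.

1976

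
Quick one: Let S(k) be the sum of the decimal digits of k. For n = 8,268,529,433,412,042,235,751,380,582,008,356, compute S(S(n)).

First digit sum: 134.
1+3+4 = 8.

8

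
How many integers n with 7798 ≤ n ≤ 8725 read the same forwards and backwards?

The integers in [7798, 8725] that read the same forwards and backwards: 7887, 7997, 8008, 8118, 8228, 8338, 8448, 8558, 8668.
9 qualify.

9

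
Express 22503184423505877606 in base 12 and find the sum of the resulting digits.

119

22503184423505877606 in base 12 is A186B5A787757A1A06.
Digit sum: 10+1+8+6+11+5+10+7+8+7+7+5+7+10+1+10+0+6 = 119.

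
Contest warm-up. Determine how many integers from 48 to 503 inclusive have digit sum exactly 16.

The integers in [48, 503] that have digit sum exactly 16: 79, 88, 97, 169, 178, 187, …, 484, 493.
25 qualify.

25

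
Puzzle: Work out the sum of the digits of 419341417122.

4+1+9+3+4+1+4+1+7+1+2+2 = 39

39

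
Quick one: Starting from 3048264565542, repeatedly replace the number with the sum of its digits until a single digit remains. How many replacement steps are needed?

2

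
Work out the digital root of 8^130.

1

The digital root of n equals n mod 9 (or 9 when 9 | n), so we need 8^130 mod 9.
8^130 ≡ 1 (mod 9), so the digital root is 1.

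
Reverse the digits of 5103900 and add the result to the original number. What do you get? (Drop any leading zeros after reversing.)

5196915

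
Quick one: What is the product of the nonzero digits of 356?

3×5×6 = 90

90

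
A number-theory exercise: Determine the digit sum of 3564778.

3+5+6+4+7+7+8 = 40

40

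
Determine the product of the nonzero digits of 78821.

896

7×8×8×2×1 = 896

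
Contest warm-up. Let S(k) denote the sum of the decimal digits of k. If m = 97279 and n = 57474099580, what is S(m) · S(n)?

1972

S(97279) = 9+7+2+7+9 = 34.
S(57474099580) = 5+7+4+7+4+0+9+9+5+8+0 = 58.
34 · 58 = 1972.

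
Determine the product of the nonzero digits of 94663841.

124416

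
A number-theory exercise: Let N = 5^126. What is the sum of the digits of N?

415

5^126 = 11754943508222875079687365372222456778186655567720875215087517062784172594547271728515625
Sum of its 89 digits: 415.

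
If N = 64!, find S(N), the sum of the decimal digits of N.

64! = 126886932185884164103433389335161480802865516174545192198801894375214704230400000000000000
Sum of its 90 digits: 324.

324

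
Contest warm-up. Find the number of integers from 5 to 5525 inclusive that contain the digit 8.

The integers in [5, 5525] that contain the digit 8: 8, 18, 28, 38, 48, 58, …, 5508, 5518.
1452 qualify.

1452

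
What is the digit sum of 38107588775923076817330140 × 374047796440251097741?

203

38107588775923076817330140 × 374047796440251097741 = 14254059609285272539923778510775302667805213740
Sum of its 47 digits: 203.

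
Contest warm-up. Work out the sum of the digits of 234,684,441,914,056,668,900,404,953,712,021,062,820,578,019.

2+3+4+6+8+4+4+4+1+9+1+4+0+5+6+6+6+8+9+0+0+4+0+4+9+5+3+7+1+2+0+2+1+0+6+2+8+2+0+5+7+8+0+1+9 = 176

176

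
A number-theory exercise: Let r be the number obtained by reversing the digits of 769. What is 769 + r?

1736

Reverse of 769 is 967.
769 + 967 = 1736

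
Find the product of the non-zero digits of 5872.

5×8×7×2 = 560

560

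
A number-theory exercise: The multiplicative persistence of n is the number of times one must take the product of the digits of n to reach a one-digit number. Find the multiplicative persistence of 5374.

2

5374 → 420 → 0 (2 steps)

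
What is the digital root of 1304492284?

1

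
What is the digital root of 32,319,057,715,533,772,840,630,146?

3

3+2+3+1+9+0+5+7+7+1+5+5+3+3+7+7+2+8+4+0+6+3+0+1+4+6 = 102
1+0+2 = 3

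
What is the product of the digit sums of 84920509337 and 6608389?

2000

S(84920509337) = 8+4+9+2+0+5+0+9+3+3+7 = 50.
S(6608389) = 6+6+0+8+3+8+9 = 40.
50 · 40 = 2000.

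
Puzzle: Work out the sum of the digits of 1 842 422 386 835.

56

1+8+4+2+4+2+2+3+8+6+8+3+5 = 56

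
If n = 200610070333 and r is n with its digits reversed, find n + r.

Reverse of 200610070333 is 333070016002.
200610070333 + 333070016002 = 533680086335

533680086335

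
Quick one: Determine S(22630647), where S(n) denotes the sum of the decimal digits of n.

2+2+6+3+0+6+4+7 = 30

30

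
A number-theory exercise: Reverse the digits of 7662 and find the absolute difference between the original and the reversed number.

4995

Reverse of 7662 is 2667.
|7662 − 2667| = 4995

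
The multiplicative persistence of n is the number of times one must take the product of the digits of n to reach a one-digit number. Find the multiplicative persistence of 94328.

3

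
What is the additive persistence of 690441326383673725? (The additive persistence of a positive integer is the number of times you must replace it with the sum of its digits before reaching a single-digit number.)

690441326383673725 → 79 → 16 → 7 (3 steps)

3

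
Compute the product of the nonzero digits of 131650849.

1×3×1×6×5×8×4×9 = 25920

25920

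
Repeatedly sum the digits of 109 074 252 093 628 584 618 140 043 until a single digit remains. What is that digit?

1+0+9+0+7+4+2+5+2+0+9+3+6+2+8+5+8+4+6+1+8+1+4+0+0+4+3 = 102
1+0+2 = 3

3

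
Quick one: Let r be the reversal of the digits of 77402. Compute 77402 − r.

56925

Reverse of 77402 is 20477.
77402 − 20477 = 56925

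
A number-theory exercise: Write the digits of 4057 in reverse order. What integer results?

Reversing 4057 gives 7504.

7504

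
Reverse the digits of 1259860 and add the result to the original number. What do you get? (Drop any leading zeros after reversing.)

Reverse of 1259860 is 689521.
1259860 + 689521 = 1949381

1949381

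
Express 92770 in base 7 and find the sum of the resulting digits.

22

92770 in base 7 is 534316.
Digit sum: 5+3+4+3+1+6 = 22.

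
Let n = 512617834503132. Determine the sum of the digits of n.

5+1+2+6+1+7+8+3+4+5+0+3+1+3+2 = 51

51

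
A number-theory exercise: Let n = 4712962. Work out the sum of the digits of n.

4+7+1+2+9+6+2 = 31

31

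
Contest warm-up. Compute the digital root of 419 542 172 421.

6

4+1+9+5+4+2+1+7+2+4+2+1 = 42
4+2 = 6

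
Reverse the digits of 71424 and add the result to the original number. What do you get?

113841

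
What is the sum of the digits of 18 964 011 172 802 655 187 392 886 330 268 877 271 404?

180

1+8+9+6+4+0+1+1+1+7+2+8+0+2+6+5+5+1+8+7+3+9+2+8+8+6+3+3+0+2+6+8+8+7+7+2+7+1+4+0+4 = 180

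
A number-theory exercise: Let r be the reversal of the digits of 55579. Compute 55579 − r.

-41976

Reverse of 55579 is 97555.
55579 − 97555 = -41976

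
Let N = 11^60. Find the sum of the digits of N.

298

11^60 = 304481639541418099574449295360278774639038415066698088621947601
Sum of its 63 digits: 298.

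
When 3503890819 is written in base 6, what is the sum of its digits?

34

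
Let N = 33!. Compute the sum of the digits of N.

33! = 8683317618811886495518194401280000000
Sum of its 37 digits: 144.

144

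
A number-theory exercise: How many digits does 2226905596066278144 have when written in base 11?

18

2226905596066278144 in base 11 is 4451158296A5311126, which has 18 digits.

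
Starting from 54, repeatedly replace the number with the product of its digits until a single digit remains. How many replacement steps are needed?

54 → 20 → 0 (2 steps)

2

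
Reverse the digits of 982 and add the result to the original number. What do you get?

1271

Reverse of 982 is 289.
982 + 289 = 1271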